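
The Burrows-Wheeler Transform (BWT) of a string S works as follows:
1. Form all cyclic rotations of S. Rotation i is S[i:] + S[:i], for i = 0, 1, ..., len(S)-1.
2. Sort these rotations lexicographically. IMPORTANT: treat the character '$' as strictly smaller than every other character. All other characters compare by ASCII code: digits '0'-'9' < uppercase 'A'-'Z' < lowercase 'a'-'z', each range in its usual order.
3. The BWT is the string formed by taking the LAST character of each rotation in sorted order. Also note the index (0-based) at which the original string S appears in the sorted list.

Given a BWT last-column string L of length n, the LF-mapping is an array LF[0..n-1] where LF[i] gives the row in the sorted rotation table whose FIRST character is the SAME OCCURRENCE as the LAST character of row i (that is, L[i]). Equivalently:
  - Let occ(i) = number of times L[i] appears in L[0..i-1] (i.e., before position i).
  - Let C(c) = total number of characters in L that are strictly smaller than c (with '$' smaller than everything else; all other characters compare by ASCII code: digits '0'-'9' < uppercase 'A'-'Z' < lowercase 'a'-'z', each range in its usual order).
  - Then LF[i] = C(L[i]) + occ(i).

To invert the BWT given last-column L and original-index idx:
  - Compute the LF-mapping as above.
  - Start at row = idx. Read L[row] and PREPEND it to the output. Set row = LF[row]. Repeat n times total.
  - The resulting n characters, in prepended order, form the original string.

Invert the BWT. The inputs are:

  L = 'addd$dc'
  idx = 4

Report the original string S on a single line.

LF mapping: 1 3 4 5 0 6 2
Walk LF starting at row 4, prepending L[row]:
  step 1: row=4, L[4]='$', prepend. Next row=LF[4]=0
  step 2: row=0, L[0]='a', prepend. Next row=LF[0]=1
  step 3: row=1, L[1]='d', prepend. Next row=LF[1]=3
  step 4: row=3, L[3]='d', prepend. Next row=LF[3]=5
  step 5: row=5, L[5]='d', prepend. Next row=LF[5]=6
  step 6: row=6, L[6]='c', prepend. Next row=LF[6]=2
  step 7: row=2, L[2]='d', prepend. Next row=LF[2]=4
Reversed output: dcddda$

Answer: dcddda$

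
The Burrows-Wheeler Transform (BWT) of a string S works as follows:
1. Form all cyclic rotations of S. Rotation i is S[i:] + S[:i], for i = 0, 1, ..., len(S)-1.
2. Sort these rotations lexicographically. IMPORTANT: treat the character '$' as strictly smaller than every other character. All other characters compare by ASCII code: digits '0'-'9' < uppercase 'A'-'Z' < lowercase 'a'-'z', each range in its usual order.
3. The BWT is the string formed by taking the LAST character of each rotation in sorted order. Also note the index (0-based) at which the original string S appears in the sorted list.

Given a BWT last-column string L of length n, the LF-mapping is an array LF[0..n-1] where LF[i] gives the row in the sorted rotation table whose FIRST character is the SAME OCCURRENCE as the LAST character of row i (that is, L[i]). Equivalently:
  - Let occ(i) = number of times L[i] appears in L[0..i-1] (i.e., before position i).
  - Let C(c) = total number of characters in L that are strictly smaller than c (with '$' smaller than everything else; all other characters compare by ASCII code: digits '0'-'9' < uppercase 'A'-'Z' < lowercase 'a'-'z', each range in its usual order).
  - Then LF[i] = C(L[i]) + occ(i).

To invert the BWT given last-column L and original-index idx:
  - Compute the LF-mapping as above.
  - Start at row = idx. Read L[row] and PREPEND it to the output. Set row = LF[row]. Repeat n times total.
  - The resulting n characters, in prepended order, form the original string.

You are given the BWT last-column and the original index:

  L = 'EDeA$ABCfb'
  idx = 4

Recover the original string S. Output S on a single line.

Answer: CbfeADABE$

Derivation:
LF mapping: 6 5 8 1 0 2 3 4 9 7
Walk LF starting at row 4, prepending L[row]:
  step 1: row=4, L[4]='$', prepend. Next row=LF[4]=0
  step 2: row=0, L[0]='E', prepend. Next row=LF[0]=6
  step 3: row=6, L[6]='B', prepend. Next row=LF[6]=3
  step 4: row=3, L[3]='A', prepend. Next row=LF[3]=1
  step 5: row=1, L[1]='D', prepend. Next row=LF[1]=5
  step 6: row=5, L[5]='A', prepend. Next row=LF[5]=2
  step 7: row=2, L[2]='e', prepend. Next row=LF[2]=8
  step 8: row=8, L[8]='f', prepend. Next row=LF[8]=9
  step 9: row=9, L[9]='b', prepend. Next row=LF[9]=7
  step 10: row=7, L[7]='C', prepend. Next row=LF[7]=4
Reversed output: CbfeADABE$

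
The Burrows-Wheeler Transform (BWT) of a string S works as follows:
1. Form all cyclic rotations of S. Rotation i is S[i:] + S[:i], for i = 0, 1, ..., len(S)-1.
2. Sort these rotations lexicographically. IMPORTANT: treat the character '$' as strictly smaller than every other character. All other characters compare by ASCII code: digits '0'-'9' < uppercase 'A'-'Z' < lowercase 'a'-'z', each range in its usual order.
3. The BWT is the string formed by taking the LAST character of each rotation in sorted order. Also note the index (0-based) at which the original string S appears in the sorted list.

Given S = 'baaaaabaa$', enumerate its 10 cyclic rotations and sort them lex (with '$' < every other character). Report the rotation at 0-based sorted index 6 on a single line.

All 10 rotations (rotation i = S[i:]+S[:i]):
  rot[0] = baaaaabaa$
  rot[1] = aaaaabaa$b
  rot[2] = aaaabaa$ba
  rot[3] = aaabaa$baa
  rot[4] = aabaa$baaa
  rot[5] = abaa$baaaa
  rot[6] = baa$baaaaa
  rot[7] = aa$baaaaab
  rot[8] = a$baaaaaba
  rot[9] = $baaaaabaa
Sorted (with $ < everything):
  sorted[0] = $baaaaabaa
  sorted[1] = a$baaaaaba
  sorted[2] = aa$baaaaab
  sorted[3] = aaaaabaa$b
  sorted[4] = aaaabaa$ba
  sorted[5] = aaabaa$baa
  sorted[6] = aabaa$baaa
  sorted[7] = abaa$baaaa
  sorted[8] = baa$baaaaa
  sorted[9] = baaaaabaa$
sorted[6] = aabaa$baaa

Answer: aabaa$baaa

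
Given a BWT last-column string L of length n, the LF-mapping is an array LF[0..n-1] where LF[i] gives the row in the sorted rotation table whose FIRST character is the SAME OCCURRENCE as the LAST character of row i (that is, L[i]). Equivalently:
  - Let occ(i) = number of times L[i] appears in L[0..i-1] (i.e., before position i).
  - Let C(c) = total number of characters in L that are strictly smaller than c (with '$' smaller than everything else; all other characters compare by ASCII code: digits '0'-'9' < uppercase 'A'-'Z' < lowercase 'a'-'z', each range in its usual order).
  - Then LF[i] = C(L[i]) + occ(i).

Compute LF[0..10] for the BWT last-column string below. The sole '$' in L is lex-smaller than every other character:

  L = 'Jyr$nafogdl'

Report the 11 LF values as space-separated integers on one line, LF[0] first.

Answer: 1 10 9 0 7 2 4 8 5 3 6

Derivation:
Char counts: '$':1, 'J':1, 'a':1, 'd':1, 'f':1, 'g':1, 'l':1, 'n':1, 'o':1, 'r':1, 'y':1
C (first-col start): C('$')=0, C('J')=1, C('a')=2, C('d')=3, C('f')=4, C('g')=5, C('l')=6, C('n')=7, C('o')=8, C('r')=9, C('y')=10
L[0]='J': occ=0, LF[0]=C('J')+0=1+0=1
L[1]='y': occ=0, LF[1]=C('y')+0=10+0=10
L[2]='r': occ=0, LF[2]=C('r')+0=9+0=9
L[3]='$': occ=0, LF[3]=C('$')+0=0+0=0
L[4]='n': occ=0, LF[4]=C('n')+0=7+0=7
L[5]='a': occ=0, LF[5]=C('a')+0=2+0=2
L[6]='f': occ=0, LF[6]=C('f')+0=4+0=4
L[7]='o': occ=0, LF[7]=C('o')+0=8+0=8
L[8]='g': occ=0, LF[8]=C('g')+0=5+0=5
L[9]='d': occ=0, LF[9]=C('d')+0=3+0=3
L[10]='l': occ=0, LF[10]=C('l')+0=6+0=6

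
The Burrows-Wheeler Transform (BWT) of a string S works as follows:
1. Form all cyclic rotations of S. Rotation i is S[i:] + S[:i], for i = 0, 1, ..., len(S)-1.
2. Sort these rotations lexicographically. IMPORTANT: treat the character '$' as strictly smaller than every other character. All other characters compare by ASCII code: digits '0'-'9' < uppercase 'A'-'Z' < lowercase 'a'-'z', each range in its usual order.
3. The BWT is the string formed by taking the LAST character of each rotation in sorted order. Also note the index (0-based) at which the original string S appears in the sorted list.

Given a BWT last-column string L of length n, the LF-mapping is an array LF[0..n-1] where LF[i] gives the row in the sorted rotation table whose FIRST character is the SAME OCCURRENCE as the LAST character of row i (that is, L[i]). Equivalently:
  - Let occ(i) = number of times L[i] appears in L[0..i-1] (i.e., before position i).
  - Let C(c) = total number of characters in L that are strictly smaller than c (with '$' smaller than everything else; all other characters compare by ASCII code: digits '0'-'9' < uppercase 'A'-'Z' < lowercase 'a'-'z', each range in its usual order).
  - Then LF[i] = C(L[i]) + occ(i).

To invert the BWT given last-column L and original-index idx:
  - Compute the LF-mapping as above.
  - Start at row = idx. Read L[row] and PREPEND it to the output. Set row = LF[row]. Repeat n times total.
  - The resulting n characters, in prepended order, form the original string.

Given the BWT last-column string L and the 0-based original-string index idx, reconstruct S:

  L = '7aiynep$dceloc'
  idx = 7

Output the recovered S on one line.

LF mapping: 1 2 8 13 10 6 12 0 5 3 7 9 11 4
Walk LF starting at row 7, prepending L[row]:
  step 1: row=7, L[7]='$', prepend. Next row=LF[7]=0
  step 2: row=0, L[0]='7', prepend. Next row=LF[0]=1
  step 3: row=1, L[1]='a', prepend. Next row=LF[1]=2
  step 4: row=2, L[2]='i', prepend. Next row=LF[2]=8
  step 5: row=8, L[8]='d', prepend. Next row=LF[8]=5
  step 6: row=5, L[5]='e', prepend. Next row=LF[5]=6
  step 7: row=6, L[6]='p', prepend. Next row=LF[6]=12
  step 8: row=12, L[12]='o', prepend. Next row=LF[12]=11
  step 9: row=11, L[11]='l', prepend. Next row=LF[11]=9
  step 10: row=9, L[9]='c', prepend. Next row=LF[9]=3
  step 11: row=3, L[3]='y', prepend. Next row=LF[3]=13
  step 12: row=13, L[13]='c', prepend. Next row=LF[13]=4
  step 13: row=4, L[4]='n', prepend. Next row=LF[4]=10
  step 14: row=10, L[10]='e', prepend. Next row=LF[10]=7
Reversed output: encyclopedia7$

Answer: encyclopedia7$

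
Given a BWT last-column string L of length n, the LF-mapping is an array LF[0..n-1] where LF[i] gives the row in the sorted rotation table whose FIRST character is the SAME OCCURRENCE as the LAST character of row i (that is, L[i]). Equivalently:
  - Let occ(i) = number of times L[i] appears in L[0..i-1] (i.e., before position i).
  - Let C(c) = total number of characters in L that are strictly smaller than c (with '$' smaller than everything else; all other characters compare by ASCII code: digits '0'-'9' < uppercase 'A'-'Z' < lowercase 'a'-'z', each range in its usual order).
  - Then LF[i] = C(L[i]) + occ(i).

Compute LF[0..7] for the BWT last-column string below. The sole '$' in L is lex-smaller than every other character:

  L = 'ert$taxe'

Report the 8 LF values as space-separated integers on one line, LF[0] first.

Char counts: '$':1, 'a':1, 'e':2, 'r':1, 't':2, 'x':1
C (first-col start): C('$')=0, C('a')=1, C('e')=2, C('r')=4, C('t')=5, C('x')=7
L[0]='e': occ=0, LF[0]=C('e')+0=2+0=2
L[1]='r': occ=0, LF[1]=C('r')+0=4+0=4
L[2]='t': occ=0, LF[2]=C('t')+0=5+0=5
L[3]='$': occ=0, LF[3]=C('$')+0=0+0=0
L[4]='t': occ=1, LF[4]=C('t')+1=5+1=6
L[5]='a': occ=0, LF[5]=C('a')+0=1+0=1
L[6]='x': occ=0, LF[6]=C('x')+0=7+0=7
L[7]='e': occ=1, LF[7]=C('e')+1=2+1=3

Answer: 2 4 5 0 6 1 7 3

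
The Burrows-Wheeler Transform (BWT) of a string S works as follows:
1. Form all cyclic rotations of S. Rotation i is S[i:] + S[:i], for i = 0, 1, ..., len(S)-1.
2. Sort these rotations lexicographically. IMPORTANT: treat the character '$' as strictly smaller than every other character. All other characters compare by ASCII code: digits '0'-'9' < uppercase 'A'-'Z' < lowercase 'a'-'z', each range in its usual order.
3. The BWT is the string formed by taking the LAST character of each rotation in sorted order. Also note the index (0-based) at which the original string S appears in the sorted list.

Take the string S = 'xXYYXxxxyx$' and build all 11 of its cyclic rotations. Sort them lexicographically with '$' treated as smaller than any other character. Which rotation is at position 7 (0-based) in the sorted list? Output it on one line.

All 11 rotations (rotation i = S[i:]+S[:i]):
  rot[0] = xXYYXxxxyx$
  rot[1] = XYYXxxxyx$x
  rot[2] = YYXxxxyx$xX
  rot[3] = YXxxxyx$xXY
  rot[4] = Xxxxyx$xXYY
  rot[5] = xxxyx$xXYYX
  rot[6] = xxyx$xXYYXx
  rot[7] = xyx$xXYYXxx
  rot[8] = yx$xXYYXxxx
  rot[9] = x$xXYYXxxxy
  rot[10] = $xXYYXxxxyx
Sorted (with $ < everything):
  sorted[0] = $xXYYXxxxyx
  sorted[1] = XYYXxxxyx$x
  sorted[2] = Xxxxyx$xXYY
  sorted[3] = YXxxxyx$xXY
  sorted[4] = YYXxxxyx$xX
  sorted[5] = x$xXYYXxxxy
  sorted[6] = xXYYXxxxyx$
  sorted[7] = xxxyx$xXYYX
  sorted[8] = xxyx$xXYYXx
  sorted[9] = xyx$xXYYXxx
  sorted[10] = yx$xXYYXxxx
sorted[7] = xxxyx$xXYYX

Answer: xxxyx$xXYYX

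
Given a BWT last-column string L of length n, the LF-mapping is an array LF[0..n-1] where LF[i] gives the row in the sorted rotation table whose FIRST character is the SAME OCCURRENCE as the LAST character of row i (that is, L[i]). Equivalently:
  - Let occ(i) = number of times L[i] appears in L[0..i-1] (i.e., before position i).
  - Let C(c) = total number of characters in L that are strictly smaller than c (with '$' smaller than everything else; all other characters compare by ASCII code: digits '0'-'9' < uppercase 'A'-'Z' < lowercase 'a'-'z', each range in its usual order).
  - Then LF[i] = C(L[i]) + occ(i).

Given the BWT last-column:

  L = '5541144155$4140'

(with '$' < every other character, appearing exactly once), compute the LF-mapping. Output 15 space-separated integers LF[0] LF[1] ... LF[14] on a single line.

Answer: 11 12 6 2 3 7 8 4 13 14 0 9 5 10 1

Derivation:
Char counts: '$':1, '0':1, '1':4, '4':5, '5':4
C (first-col start): C('$')=0, C('0')=1, C('1')=2, C('4')=6, C('5')=11
L[0]='5': occ=0, LF[0]=C('5')+0=11+0=11
L[1]='5': occ=1, LF[1]=C('5')+1=11+1=12
L[2]='4': occ=0, LF[2]=C('4')+0=6+0=6
L[3]='1': occ=0, LF[3]=C('1')+0=2+0=2
L[4]='1': occ=1, LF[4]=C('1')+1=2+1=3
L[5]='4': occ=1, LF[5]=C('4')+1=6+1=7
L[6]='4': occ=2, LF[6]=C('4')+2=6+2=8
L[7]='1': occ=2, LF[7]=C('1')+2=2+2=4
L[8]='5': occ=2, LF[8]=C('5')+2=11+2=13
L[9]='5': occ=3, LF[9]=C('5')+3=11+3=14
L[10]='$': occ=0, LF[10]=C('$')+0=0+0=0
L[11]='4': occ=3, LF[11]=C('4')+3=6+3=9
L[12]='1': occ=3, LF[12]=C('1')+3=2+3=5
L[13]='4': occ=4, LF[13]=C('4')+4=6+4=10
L[14]='0': occ=0, LF[14]=C('0')+0=1+0=1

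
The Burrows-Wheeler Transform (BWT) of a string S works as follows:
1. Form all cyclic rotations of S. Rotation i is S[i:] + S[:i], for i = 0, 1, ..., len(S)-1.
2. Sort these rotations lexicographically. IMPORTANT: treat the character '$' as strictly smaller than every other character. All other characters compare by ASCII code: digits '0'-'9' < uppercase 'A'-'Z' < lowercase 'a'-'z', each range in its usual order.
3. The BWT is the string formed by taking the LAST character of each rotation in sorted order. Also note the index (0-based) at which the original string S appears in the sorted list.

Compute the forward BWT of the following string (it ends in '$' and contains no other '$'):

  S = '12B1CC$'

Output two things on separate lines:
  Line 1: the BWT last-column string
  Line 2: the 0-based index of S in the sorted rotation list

All 7 rotations (rotation i = S[i:]+S[:i]):
  rot[0] = 12B1CC$
  rot[1] = 2B1CC$1
  rot[2] = B1CC$12
  rot[3] = 1CC$12B
  rot[4] = CC$12B1
  rot[5] = C$12B1C
  rot[6] = $12B1CC
Sorted (with $ < everything):
  sorted[0] = $12B1CC  (last char: 'C')
  sorted[1] = 12B1CC$  (last char: '$')
  sorted[2] = 1CC$12B  (last char: 'B')
  sorted[3] = 2B1CC$1  (last char: '1')
  sorted[4] = B1CC$12  (last char: '2')
  sorted[5] = C$12B1C  (last char: 'C')
  sorted[6] = CC$12B1  (last char: '1')
Last column: C$B12C1
Original string S is at sorted index 1

Answer: C$B12C1
1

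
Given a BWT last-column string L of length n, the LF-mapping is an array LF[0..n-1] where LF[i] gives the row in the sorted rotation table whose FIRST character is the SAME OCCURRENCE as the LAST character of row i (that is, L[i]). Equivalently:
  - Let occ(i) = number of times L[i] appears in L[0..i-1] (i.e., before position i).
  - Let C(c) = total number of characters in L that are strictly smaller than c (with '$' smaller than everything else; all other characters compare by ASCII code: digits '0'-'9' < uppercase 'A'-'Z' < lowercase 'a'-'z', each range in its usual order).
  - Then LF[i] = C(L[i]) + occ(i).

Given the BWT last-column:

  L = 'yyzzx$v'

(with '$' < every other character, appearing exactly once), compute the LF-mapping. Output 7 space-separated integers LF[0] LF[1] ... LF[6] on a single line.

Answer: 3 4 5 6 2 0 1

Derivation:
Char counts: '$':1, 'v':1, 'x':1, 'y':2, 'z':2
C (first-col start): C('$')=0, C('v')=1, C('x')=2, C('y')=3, C('z')=5
L[0]='y': occ=0, LF[0]=C('y')+0=3+0=3
L[1]='y': occ=1, LF[1]=C('y')+1=3+1=4
L[2]='z': occ=0, LF[2]=C('z')+0=5+0=5
L[3]='z': occ=1, LF[3]=C('z')+1=5+1=6
L[4]='x': occ=0, LF[4]=C('x')+0=2+0=2
L[5]='$': occ=0, LF[5]=C('$')+0=0+0=0
L[6]='v': occ=0, LF[6]=C('v')+0=1+0=1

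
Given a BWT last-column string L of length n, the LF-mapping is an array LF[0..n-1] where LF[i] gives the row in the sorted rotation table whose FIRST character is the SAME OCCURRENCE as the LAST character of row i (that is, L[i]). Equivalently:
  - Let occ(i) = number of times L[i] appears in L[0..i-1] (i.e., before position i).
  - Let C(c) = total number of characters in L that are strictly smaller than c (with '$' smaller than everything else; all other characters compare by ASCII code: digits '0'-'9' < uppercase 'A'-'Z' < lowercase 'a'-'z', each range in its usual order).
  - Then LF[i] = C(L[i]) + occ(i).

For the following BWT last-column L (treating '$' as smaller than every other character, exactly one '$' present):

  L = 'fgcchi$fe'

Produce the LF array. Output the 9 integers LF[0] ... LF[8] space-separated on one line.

Answer: 4 6 1 2 7 8 0 5 3

Derivation:
Char counts: '$':1, 'c':2, 'e':1, 'f':2, 'g':1, 'h':1, 'i':1
C (first-col start): C('$')=0, C('c')=1, C('e')=3, C('f')=4, C('g')=6, C('h')=7, C('i')=8
L[0]='f': occ=0, LF[0]=C('f')+0=4+0=4
L[1]='g': occ=0, LF[1]=C('g')+0=6+0=6
L[2]='c': occ=0, LF[2]=C('c')+0=1+0=1
L[3]='c': occ=1, LF[3]=C('c')+1=1+1=2
L[4]='h': occ=0, LF[4]=C('h')+0=7+0=7
L[5]='i': occ=0, LF[5]=C('i')+0=8+0=8
L[6]='$': occ=0, LF[6]=C('$')+0=0+0=0
L[7]='f': occ=1, LF[7]=C('f')+1=4+1=5
L[8]='e': occ=0, LF[8]=C('e')+0=3+0=3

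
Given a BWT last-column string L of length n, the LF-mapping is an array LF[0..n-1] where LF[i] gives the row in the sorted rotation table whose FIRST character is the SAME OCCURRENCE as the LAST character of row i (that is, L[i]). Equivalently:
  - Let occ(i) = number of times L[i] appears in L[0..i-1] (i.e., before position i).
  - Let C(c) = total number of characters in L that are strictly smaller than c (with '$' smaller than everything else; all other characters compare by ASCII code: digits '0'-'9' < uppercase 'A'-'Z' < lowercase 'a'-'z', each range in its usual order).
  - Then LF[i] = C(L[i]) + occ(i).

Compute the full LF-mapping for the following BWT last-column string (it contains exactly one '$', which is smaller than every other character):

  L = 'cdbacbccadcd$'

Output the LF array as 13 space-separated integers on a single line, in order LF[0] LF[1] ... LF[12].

Answer: 5 10 3 1 6 4 7 8 2 11 9 12 0

Derivation:
Char counts: '$':1, 'a':2, 'b':2, 'c':5, 'd':3
C (first-col start): C('$')=0, C('a')=1, C('b')=3, C('c')=5, C('d')=10
L[0]='c': occ=0, LF[0]=C('c')+0=5+0=5
L[1]='d': occ=0, LF[1]=C('d')+0=10+0=10
L[2]='b': occ=0, LF[2]=C('b')+0=3+0=3
L[3]='a': occ=0, LF[3]=C('a')+0=1+0=1
L[4]='c': occ=1, LF[4]=C('c')+1=5+1=6
L[5]='b': occ=1, LF[5]=C('b')+1=3+1=4
L[6]='c': occ=2, LF[6]=C('c')+2=5+2=7
L[7]='c': occ=3, LF[7]=C('c')+3=5+3=8
L[8]='a': occ=1, LF[8]=C('a')+1=1+1=2
L[9]='d': occ=1, LF[9]=C('d')+1=10+1=11
L[10]='c': occ=4, LF[10]=C('c')+4=5+4=9
L[11]='d': occ=2, LF[11]=C('d')+2=10+2=12
L[12]='$': occ=0, LF[12]=C('$')+0=0+0=0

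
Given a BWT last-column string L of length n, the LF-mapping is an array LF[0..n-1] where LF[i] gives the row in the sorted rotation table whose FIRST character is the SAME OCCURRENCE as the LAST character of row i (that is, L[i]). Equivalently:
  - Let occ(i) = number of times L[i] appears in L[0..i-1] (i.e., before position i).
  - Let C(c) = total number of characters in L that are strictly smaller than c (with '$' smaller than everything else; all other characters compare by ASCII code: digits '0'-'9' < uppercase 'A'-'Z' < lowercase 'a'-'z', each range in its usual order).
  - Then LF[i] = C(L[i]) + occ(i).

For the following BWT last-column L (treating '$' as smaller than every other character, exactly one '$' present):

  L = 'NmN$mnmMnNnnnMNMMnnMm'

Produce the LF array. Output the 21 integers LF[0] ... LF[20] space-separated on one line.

Answer: 6 10 7 0 11 14 12 1 15 8 16 17 18 2 9 3 4 19 20 5 13

Derivation:
Char counts: '$':1, 'M':5, 'N':4, 'm':4, 'n':7
C (first-col start): C('$')=0, C('M')=1, C('N')=6, C('m')=10, C('n')=14
L[0]='N': occ=0, LF[0]=C('N')+0=6+0=6
L[1]='m': occ=0, LF[1]=C('m')+0=10+0=10
L[2]='N': occ=1, LF[2]=C('N')+1=6+1=7
L[3]='$': occ=0, LF[3]=C('$')+0=0+0=0
L[4]='m': occ=1, LF[4]=C('m')+1=10+1=11
L[5]='n': occ=0, LF[5]=C('n')+0=14+0=14
L[6]='m': occ=2, LF[6]=C('m')+2=10+2=12
L[7]='M': occ=0, LF[7]=C('M')+0=1+0=1
L[8]='n': occ=1, LF[8]=C('n')+1=14+1=15
L[9]='N': occ=2, LF[9]=C('N')+2=6+2=8
L[10]='n': occ=2, LF[10]=C('n')+2=14+2=16
L[11]='n': occ=3, LF[11]=C('n')+3=14+3=17
L[12]='n': occ=4, LF[12]=C('n')+4=14+4=18
L[13]='M': occ=1, LF[13]=C('M')+1=1+1=2
L[14]='N': occ=3, LF[14]=C('N')+3=6+3=9
L[15]='M': occ=2, LF[15]=C('M')+2=1+2=3
L[16]='M': occ=3, LF[16]=C('M')+3=1+3=4
L[17]='n': occ=5, LF[17]=C('n')+5=14+5=19
L[18]='n': occ=6, LF[18]=C('n')+6=14+6=20
L[19]='M': occ=4, LF[19]=C('M')+4=1+4=5
L[20]='m': occ=3, LF[20]=C('m')+3=10+3=13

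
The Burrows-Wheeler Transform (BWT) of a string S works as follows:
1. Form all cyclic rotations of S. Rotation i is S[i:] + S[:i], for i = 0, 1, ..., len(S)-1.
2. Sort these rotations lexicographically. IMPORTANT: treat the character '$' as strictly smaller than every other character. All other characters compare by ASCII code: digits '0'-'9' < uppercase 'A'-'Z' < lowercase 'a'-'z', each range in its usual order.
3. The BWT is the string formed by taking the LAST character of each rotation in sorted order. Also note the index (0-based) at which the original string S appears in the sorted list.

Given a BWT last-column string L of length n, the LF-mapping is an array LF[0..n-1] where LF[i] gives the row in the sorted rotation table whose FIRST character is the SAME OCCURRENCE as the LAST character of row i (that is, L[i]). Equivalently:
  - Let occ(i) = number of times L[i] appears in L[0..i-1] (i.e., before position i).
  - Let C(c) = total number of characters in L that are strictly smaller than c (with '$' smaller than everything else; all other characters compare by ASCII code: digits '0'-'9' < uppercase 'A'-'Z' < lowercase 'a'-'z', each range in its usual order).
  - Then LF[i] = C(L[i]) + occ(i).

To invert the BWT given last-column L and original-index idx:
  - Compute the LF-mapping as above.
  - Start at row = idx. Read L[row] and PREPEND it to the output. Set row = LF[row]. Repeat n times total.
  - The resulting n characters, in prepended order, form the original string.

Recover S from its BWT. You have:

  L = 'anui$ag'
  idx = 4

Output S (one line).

LF mapping: 1 5 6 4 0 2 3
Walk LF starting at row 4, prepending L[row]:
  step 1: row=4, L[4]='$', prepend. Next row=LF[4]=0
  step 2: row=0, L[0]='a', prepend. Next row=LF[0]=1
  step 3: row=1, L[1]='n', prepend. Next row=LF[1]=5
  step 4: row=5, L[5]='a', prepend. Next row=LF[5]=2
  step 5: row=2, L[2]='u', prepend. Next row=LF[2]=6
  step 6: row=6, L[6]='g', prepend. Next row=LF[6]=3
  step 7: row=3, L[3]='i', prepend. Next row=LF[3]=4
Reversed output: iguana$

Answer: iguana$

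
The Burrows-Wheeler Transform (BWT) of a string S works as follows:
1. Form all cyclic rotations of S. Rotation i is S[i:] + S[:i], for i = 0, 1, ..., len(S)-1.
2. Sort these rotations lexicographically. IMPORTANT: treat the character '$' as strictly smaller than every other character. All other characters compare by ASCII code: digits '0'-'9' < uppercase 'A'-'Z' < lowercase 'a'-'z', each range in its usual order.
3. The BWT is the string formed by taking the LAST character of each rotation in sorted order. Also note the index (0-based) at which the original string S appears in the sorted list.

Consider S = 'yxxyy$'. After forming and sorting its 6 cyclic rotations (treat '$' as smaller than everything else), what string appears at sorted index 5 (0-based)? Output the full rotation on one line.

Answer: yy$yxx

Derivation:
All 6 rotations (rotation i = S[i:]+S[:i]):
  rot[0] = yxxyy$
  rot[1] = xxyy$y
  rot[2] = xyy$yx
  rot[3] = yy$yxx
  rot[4] = y$yxxy
  rot[5] = $yxxyy
Sorted (with $ < everything):
  sorted[0] = $yxxyy
  sorted[1] = xxyy$y
  sorted[2] = xyy$yx
  sorted[3] = y$yxxy
  sorted[4] = yxxyy$
  sorted[5] = yy$yxx
sorted[5] = yy$yxx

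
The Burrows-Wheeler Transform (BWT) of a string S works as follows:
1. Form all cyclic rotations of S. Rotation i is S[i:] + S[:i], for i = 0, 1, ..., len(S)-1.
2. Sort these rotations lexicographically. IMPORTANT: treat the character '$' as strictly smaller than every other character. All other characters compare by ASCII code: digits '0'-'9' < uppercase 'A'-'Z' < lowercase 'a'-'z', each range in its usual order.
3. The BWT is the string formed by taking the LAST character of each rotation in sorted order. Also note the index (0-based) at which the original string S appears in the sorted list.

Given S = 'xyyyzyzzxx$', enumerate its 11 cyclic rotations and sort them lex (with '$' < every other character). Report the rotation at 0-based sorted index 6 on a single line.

Answer: yzyzzxx$xyy

Derivation:
All 11 rotations (rotation i = S[i:]+S[:i]):
  rot[0] = xyyyzyzzxx$
  rot[1] = yyyzyzzxx$x
  rot[2] = yyzyzzxx$xy
  rot[3] = yzyzzxx$xyy
  rot[4] = zyzzxx$xyyy
  rot[5] = yzzxx$xyyyz
  rot[6] = zzxx$xyyyzy
  rot[7] = zxx$xyyyzyz
  rot[8] = xx$xyyyzyzz
  rot[9] = x$xyyyzyzzx
  rot[10] = $xyyyzyzzxx
Sorted (with $ < everything):
  sorted[0] = $xyyyzyzzxx
  sorted[1] = x$xyyyzyzzx
  sorted[2] = xx$xyyyzyzz
  sorted[3] = xyyyzyzzxx$
  sorted[4] = yyyzyzzxx$x
  sorted[5] = yyzyzzxx$xy
  sorted[6] = yzyzzxx$xyy
  sorted[7] = yzzxx$xyyyz
  sorted[8] = zxx$xyyyzyz
  sorted[9] = zyzzxx$xyyy
  sorted[10] = zzxx$xyyyzy
sorted[6] = yzyzzxx$xyy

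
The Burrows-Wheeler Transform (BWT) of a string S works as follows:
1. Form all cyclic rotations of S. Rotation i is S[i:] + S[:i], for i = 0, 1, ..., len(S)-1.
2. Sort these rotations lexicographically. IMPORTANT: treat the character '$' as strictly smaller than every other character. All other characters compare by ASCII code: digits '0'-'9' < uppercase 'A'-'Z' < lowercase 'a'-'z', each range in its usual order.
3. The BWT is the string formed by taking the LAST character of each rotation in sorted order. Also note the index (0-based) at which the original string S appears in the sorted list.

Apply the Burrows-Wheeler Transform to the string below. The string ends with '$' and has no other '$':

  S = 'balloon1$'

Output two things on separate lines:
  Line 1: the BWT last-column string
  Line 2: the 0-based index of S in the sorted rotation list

All 9 rotations (rotation i = S[i:]+S[:i]):
  rot[0] = balloon1$
  rot[1] = alloon1$b
  rot[2] = lloon1$ba
  rot[3] = loon1$bal
  rot[4] = oon1$ball
  rot[5] = on1$ballo
  rot[6] = n1$balloo
  rot[7] = 1$balloon
  rot[8] = $balloon1
Sorted (with $ < everything):
  sorted[0] = $balloon1  (last char: '1')
  sorted[1] = 1$balloon  (last char: 'n')
  sorted[2] = alloon1$b  (last char: 'b')
  sorted[3] = balloon1$  (last char: '$')
  sorted[4] = lloon1$ba  (last char: 'a')
  sorted[5] = loon1$bal  (last char: 'l')
  sorted[6] = n1$balloo  (last char: 'o')
  sorted[7] = on1$ballo  (last char: 'o')
  sorted[8] = oon1$ball  (last char: 'l')
Last column: 1nb$alool
Original string S is at sorted index 3

Answer: 1nb$alool
3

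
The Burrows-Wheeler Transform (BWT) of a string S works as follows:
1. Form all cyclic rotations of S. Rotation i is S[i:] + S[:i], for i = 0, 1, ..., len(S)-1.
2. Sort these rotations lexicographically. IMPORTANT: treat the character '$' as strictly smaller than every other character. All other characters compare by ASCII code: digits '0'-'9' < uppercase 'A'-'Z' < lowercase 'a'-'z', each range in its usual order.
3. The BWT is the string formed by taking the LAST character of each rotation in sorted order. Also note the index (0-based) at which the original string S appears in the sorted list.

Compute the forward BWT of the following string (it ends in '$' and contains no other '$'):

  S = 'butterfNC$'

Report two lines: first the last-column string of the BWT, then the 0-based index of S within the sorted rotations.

All 10 rotations (rotation i = S[i:]+S[:i]):
  rot[0] = butterfNC$
  rot[1] = utterfNC$b
  rot[2] = tterfNC$bu
  rot[3] = terfNC$but
  rot[4] = erfNC$butt
  rot[5] = rfNC$butte
  rot[6] = fNC$butter
  rot[7] = NC$butterf
  rot[8] = C$butterfN
  rot[9] = $butterfNC
Sorted (with $ < everything):
  sorted[0] = $butterfNC  (last char: 'C')
  sorted[1] = C$butterfN  (last char: 'N')
  sorted[2] = NC$butterf  (last char: 'f')
  sorted[3] = butterfNC$  (last char: '$')
  sorted[4] = erfNC$butt  (last char: 't')
  sorted[5] = fNC$butter  (last char: 'r')
  sorted[6] = rfNC$butte  (last char: 'e')
  sorted[7] = terfNC$but  (last char: 't')
  sorted[8] = tterfNC$bu  (last char: 'u')
  sorted[9] = utterfNC$b  (last char: 'b')
Last column: CNf$tretub
Original string S is at sorted index 3

Answer: CNf$tretub
3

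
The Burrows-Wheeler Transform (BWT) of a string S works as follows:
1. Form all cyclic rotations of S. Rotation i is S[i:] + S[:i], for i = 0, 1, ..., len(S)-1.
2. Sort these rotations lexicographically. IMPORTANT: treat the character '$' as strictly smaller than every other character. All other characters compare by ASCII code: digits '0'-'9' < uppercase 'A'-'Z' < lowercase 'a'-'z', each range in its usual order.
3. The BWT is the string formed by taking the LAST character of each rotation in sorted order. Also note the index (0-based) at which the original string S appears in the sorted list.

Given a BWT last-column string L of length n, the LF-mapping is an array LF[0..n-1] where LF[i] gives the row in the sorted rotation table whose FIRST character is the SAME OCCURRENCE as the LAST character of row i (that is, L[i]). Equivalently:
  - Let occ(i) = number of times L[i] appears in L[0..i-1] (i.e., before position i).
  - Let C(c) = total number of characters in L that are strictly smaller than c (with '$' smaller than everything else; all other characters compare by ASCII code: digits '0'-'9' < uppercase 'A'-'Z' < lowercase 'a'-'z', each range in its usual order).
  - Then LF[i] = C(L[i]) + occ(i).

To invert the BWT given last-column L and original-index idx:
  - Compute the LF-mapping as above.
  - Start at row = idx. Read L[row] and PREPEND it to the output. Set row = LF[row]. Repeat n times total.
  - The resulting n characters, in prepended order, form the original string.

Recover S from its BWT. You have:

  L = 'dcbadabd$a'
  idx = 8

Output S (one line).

Answer: dbabcaadd$

Derivation:
LF mapping: 7 6 4 1 8 2 5 9 0 3
Walk LF starting at row 8, prepending L[row]:
  step 1: row=8, L[8]='$', prepend. Next row=LF[8]=0
  step 2: row=0, L[0]='d', prepend. Next row=LF[0]=7
  step 3: row=7, L[7]='d', prepend. Next row=LF[7]=9
  step 4: row=9, L[9]='a', prepend. Next row=LF[9]=3
  step 5: row=3, L[3]='a', prepend. Next row=LF[3]=1
  step 6: row=1, L[1]='c', prepend. Next row=LF[1]=6
  step 7: row=6, L[6]='b', prepend. Next row=LF[6]=5
  step 8: row=5, L[5]='a', prepend. Next row=LF[5]=2
  step 9: row=2, L[2]='b', prepend. Next row=LF[2]=4
  step 10: row=4, L[4]='d', prepend. Next row=LF[4]=8
Reversed output: dbabcaadd$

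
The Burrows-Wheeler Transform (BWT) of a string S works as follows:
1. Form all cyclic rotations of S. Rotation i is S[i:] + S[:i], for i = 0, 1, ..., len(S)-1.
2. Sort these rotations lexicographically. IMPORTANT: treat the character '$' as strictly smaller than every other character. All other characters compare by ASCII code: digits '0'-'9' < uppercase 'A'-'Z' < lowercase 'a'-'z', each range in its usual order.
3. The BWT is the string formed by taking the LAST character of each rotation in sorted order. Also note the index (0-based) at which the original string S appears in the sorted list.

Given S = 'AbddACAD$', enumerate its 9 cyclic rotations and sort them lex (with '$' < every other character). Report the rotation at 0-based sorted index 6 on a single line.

All 9 rotations (rotation i = S[i:]+S[:i]):
  rot[0] = AbddACAD$
  rot[1] = bddACAD$A
  rot[2] = ddACAD$Ab
  rot[3] = dACAD$Abd
  rot[4] = ACAD$Abdd
  rot[5] = CAD$AbddA
  rot[6] = AD$AbddAC
  rot[7] = D$AbddACA
  rot[8] = $AbddACAD
Sorted (with $ < everything):
  sorted[0] = $AbddACAD
  sorted[1] = ACAD$Abdd
  sorted[2] = AD$AbddAC
  sorted[3] = AbddACAD$
  sorted[4] = CAD$AbddA
  sorted[5] = D$AbddACA
  sorted[6] = bddACAD$A
  sorted[7] = dACAD$Abd
  sorted[8] = ddACAD$Ab
sorted[6] = bddACAD$A

Answer: bddACAD$A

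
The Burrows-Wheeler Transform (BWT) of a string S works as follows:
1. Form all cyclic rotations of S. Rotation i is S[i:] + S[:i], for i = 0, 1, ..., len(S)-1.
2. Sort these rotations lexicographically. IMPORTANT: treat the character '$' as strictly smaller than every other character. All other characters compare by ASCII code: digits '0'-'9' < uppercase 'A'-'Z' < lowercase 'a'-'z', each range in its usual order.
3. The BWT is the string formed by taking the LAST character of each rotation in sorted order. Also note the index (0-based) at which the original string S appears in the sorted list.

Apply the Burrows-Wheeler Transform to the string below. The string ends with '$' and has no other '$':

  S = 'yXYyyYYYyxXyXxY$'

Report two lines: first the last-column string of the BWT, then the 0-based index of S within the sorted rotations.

Answer: YyyxxyYYXyX$XyYY
11

Derivation:
All 16 rotations (rotation i = S[i:]+S[:i]):
  rot[0] = yXYyyYYYyxXyXxY$
  rot[1] = XYyyYYYyxXyXxY$y
  rot[2] = YyyYYYyxXyXxY$yX
  rot[3] = yyYYYyxXyXxY$yXY
  rot[4] = yYYYyxXyXxY$yXYy
  rot[5] = YYYyxXyXxY$yXYyy
  rot[6] = YYyxXyXxY$yXYyyY
  rot[7] = YyxXyXxY$yXYyyYY
  rot[8] = yxXyXxY$yXYyyYYY
  rot[9] = xXyXxY$yXYyyYYYy
  rot[10] = XyXxY$yXYyyYYYyx
  rot[11] = yXxY$yXYyyYYYyxX
  rot[12] = XxY$yXYyyYYYyxXy
  rot[13] = xY$yXYyyYYYyxXyX
  rot[14] = Y$yXYyyYYYyxXyXx
  rot[15] = $yXYyyYYYyxXyXxY
Sorted (with $ < everything):
  sorted[0] = $yXYyyYYYyxXyXxY  (last char: 'Y')
  sorted[1] = XYyyYYYyxXyXxY$y  (last char: 'y')
  sorted[2] = XxY$yXYyyYYYyxXy  (last char: 'y')
  sorted[3] = XyXxY$yXYyyYYYyx  (last char: 'x')
  sorted[4] = Y$yXYyyYYYyxXyXx  (last char: 'x')
  sorted[5] = YYYyxXyXxY$yXYyy  (last char: 'y')
  sorted[6] = YYyxXyXxY$yXYyyY  (last char: 'Y')
  sorted[7] = YyxXyXxY$yXYyyYY  (last char: 'Y')
  sorted[8] = YyyYYYyxXyXxY$yX  (last char: 'X')
  sorted[9] = xXyXxY$yXYyyYYYy  (last char: 'y')
  sorted[10] = xY$yXYyyYYYyxXyX  (last char: 'X')
  sorted[11] = yXYyyYYYyxXyXxY$  (last char: '$')
  sorted[12] = yXxY$yXYyyYYYyxX  (last char: 'X')
  sorted[13] = yYYYyxXyXxY$yXYy  (last char: 'y')
  sorted[14] = yxXyXxY$yXYyyYYY  (last char: 'Y')
  sorted[15] = yyYYYyxXyXxY$yXY  (last char: 'Y')
Last column: YyyxxyYYXyX$XyYY
Original string S is at sorted index 11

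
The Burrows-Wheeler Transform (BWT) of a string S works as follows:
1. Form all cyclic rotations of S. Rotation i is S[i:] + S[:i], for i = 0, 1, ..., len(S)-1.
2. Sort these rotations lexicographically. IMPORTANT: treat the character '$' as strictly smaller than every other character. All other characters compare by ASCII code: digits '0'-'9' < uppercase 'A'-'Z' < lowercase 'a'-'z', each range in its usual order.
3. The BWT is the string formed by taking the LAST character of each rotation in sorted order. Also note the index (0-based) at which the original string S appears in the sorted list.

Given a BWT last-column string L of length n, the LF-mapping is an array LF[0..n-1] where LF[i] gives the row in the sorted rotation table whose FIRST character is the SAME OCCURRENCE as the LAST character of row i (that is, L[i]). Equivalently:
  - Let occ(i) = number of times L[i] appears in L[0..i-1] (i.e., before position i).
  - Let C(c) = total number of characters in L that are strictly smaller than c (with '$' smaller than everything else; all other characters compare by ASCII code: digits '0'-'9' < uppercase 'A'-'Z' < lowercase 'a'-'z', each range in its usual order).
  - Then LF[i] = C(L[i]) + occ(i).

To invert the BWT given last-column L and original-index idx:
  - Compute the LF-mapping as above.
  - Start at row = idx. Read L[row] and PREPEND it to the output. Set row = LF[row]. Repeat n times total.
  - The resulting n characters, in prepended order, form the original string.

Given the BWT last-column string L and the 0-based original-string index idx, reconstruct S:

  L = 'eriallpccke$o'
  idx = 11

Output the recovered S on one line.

LF mapping: 4 12 6 1 8 9 11 2 3 7 5 0 10
Walk LF starting at row 11, prepending L[row]:
  step 1: row=11, L[11]='$', prepend. Next row=LF[11]=0
  step 2: row=0, L[0]='e', prepend. Next row=LF[0]=4
  step 3: row=4, L[4]='l', prepend. Next row=LF[4]=8
  step 4: row=8, L[8]='c', prepend. Next row=LF[8]=3
  step 5: row=3, L[3]='a', prepend. Next row=LF[3]=1
  step 6: row=1, L[1]='r', prepend. Next row=LF[1]=12
  step 7: row=12, L[12]='o', prepend. Next row=LF[12]=10
  step 8: row=10, L[10]='e', prepend. Next row=LF[10]=5
  step 9: row=5, L[5]='l', prepend. Next row=LF[5]=9
  step 10: row=9, L[9]='k', prepend. Next row=LF[9]=7
  step 11: row=7, L[7]='c', prepend. Next row=LF[7]=2
  step 12: row=2, L[2]='i', prepend. Next row=LF[2]=6
  step 13: row=6, L[6]='p', prepend. Next row=LF[6]=11
Reversed output: pickleoracle$

Answer: pickleoracle$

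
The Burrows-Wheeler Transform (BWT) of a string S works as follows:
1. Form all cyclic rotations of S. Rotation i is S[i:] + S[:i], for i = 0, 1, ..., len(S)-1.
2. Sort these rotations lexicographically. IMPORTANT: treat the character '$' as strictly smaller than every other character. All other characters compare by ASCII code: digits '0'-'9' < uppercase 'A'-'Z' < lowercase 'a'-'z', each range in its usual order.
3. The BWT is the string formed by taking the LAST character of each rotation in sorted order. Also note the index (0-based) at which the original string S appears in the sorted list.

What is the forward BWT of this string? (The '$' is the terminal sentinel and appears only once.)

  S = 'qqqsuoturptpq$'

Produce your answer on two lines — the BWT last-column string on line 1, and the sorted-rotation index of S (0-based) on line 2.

All 14 rotations (rotation i = S[i:]+S[:i]):
  rot[0] = qqqsuoturptpq$
  rot[1] = qqsuoturptpq$q
  rot[2] = qsuoturptpq$qq
  rot[3] = suoturptpq$qqq
  rot[4] = uoturptpq$qqqs
  rot[5] = oturptpq$qqqsu
  rot[6] = turptpq$qqqsuo
  rot[7] = urptpq$qqqsuot
  rot[8] = rptpq$qqqsuotu
  rot[9] = ptpq$qqqsuotur
  rot[10] = tpq$qqqsuoturp
  rot[11] = pq$qqqsuoturpt
  rot[12] = q$qqqsuoturptp
  rot[13] = $qqqsuoturptpq
Sorted (with $ < everything):
  sorted[0] = $qqqsuoturptpq  (last char: 'q')
  sorted[1] = oturptpq$qqqsu  (last char: 'u')
  sorted[2] = pq$qqqsuoturpt  (last char: 't')
  sorted[3] = ptpq$qqqsuotur  (last char: 'r')
  sorted[4] = q$qqqsuoturptp  (last char: 'p')
  sorted[5] = qqqsuoturptpq$  (last char: '$')
  sorted[6] = qqsuoturptpq$q  (last char: 'q')
  sorted[7] = qsuoturptpq$qq  (last char: 'q')
  sorted[8] = rptpq$qqqsuotu  (last char: 'u')
  sorted[9] = suoturptpq$qqq  (last char: 'q')
  sorted[10] = tpq$qqqsuoturp  (last char: 'p')
  sorted[11] = turptpq$qqqsuo  (last char: 'o')
  sorted[12] = uoturptpq$qqqs  (last char: 's')
  sorted[13] = urptpq$qqqsuot  (last char: 't')
Last column: qutrp$qquqpost
Original string S is at sorted index 5

Answer: qutrp$qquqpost
5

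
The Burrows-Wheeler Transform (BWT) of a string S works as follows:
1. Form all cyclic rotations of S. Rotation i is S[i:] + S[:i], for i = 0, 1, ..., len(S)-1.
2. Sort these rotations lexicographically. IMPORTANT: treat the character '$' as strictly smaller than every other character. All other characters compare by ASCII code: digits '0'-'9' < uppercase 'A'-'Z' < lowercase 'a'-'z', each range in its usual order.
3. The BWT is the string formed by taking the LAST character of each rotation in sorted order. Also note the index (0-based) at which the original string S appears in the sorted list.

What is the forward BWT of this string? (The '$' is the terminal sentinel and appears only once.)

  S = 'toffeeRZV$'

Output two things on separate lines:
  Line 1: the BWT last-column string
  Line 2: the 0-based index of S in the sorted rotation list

Answer: VeZReffot$
9

Derivation:
All 10 rotations (rotation i = S[i:]+S[:i]):
  rot[0] = toffeeRZV$
  rot[1] = offeeRZV$t
  rot[2] = ffeeRZV$to
  rot[3] = feeRZV$tof
  rot[4] = eeRZV$toff
  rot[5] = eRZV$toffe
  rot[6] = RZV$toffee
  rot[7] = ZV$toffeeR
  rot[8] = V$toffeeRZ
  rot[9] = $toffeeRZV
Sorted (with $ < everything):
  sorted[0] = $toffeeRZV  (last char: 'V')
  sorted[1] = RZV$toffee  (last char: 'e')
  sorted[2] = V$toffeeRZ  (last char: 'Z')
  sorted[3] = ZV$toffeeR  (last char: 'R')
  sorted[4] = eRZV$toffe  (last char: 'e')
  sorted[5] = eeRZV$toff  (last char: 'f')
  sorted[6] = feeRZV$tof  (last char: 'f')
  sorted[7] = ffeeRZV$to  (last char: 'o')
  sorted[8] = offeeRZV$t  (last char: 't')
  sorted[9] = toffeeRZV$  (last char: '$')
Last column: VeZReffot$
Original string S is at sorted index 9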